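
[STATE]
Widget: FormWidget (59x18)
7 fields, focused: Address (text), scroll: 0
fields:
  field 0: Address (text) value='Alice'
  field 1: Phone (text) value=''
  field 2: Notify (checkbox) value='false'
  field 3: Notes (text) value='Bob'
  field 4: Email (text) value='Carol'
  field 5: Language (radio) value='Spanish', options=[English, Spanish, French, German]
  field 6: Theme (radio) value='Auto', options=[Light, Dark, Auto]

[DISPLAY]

> Address:    [Alice                                      ]
  Phone:      [                                           ]
  Notify:     [ ]                                          
  Notes:      [Bob                                        ]
  Email:      [Carol                                      ]
  Language:   ( ) English  (●) Spanish  ( ) French  ( ) Ger
  Theme:      ( ) Light  ( ) Dark  (●) Auto                
                                                           
                                                           
                                                           
                                                           
                                                           
                                                           
                                                           
                                                           
                                                           
                                                           
                                                           


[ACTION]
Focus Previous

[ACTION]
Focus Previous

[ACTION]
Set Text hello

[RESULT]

  Address:    [Alice                                      ]
  Phone:      [                                           ]
  Notify:     [ ]                                          
  Notes:      [Bob                                        ]
  Email:      [Carol                                      ]
> Language:   ( ) English  (●) Spanish  ( ) French  ( ) Ger
  Theme:      ( ) Light  ( ) Dark  (●) Auto                
                                                           
                                                           
                                                           
                                                           
                                                           
                                                           
                                                           
                                                           
                                                           
                                                           
                                                           


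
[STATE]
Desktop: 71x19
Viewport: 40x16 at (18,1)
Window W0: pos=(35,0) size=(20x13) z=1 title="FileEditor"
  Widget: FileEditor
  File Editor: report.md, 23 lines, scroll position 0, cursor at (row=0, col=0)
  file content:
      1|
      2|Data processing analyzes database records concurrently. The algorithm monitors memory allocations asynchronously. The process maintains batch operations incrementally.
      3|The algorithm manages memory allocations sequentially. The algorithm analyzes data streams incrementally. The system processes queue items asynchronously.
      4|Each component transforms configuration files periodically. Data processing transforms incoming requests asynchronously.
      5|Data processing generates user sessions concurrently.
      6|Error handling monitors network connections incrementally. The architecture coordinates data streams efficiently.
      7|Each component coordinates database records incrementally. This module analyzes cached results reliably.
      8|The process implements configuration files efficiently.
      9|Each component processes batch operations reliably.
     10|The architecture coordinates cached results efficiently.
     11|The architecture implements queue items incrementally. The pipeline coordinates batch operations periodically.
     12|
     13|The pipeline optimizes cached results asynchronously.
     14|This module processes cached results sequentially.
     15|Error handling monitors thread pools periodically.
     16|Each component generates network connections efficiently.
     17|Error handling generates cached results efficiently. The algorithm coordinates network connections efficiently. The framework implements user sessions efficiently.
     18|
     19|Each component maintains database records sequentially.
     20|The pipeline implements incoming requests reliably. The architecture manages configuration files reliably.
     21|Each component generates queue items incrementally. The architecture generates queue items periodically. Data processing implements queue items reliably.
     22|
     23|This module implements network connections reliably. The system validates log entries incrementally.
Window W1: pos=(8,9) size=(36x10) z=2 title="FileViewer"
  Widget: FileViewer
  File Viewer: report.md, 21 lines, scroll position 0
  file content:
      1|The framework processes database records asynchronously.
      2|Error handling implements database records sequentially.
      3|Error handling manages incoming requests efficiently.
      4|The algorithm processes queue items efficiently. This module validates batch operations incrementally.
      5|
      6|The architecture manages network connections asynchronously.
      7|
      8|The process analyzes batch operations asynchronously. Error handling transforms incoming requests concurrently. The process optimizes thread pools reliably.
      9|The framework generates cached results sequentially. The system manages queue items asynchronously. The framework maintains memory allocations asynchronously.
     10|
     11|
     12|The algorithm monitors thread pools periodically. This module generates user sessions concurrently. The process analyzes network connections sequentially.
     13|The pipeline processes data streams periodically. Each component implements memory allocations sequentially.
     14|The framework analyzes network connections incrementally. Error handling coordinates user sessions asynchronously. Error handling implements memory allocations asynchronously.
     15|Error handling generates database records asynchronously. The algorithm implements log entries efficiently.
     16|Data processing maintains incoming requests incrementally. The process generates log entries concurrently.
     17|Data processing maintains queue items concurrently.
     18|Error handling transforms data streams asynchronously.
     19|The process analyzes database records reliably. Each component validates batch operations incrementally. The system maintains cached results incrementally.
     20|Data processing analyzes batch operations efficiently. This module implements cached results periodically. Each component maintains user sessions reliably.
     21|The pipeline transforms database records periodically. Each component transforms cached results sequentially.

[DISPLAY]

                 ┃ FileEditor       ┃   
                 ┠──────────────────┨   
                 ┃█                ▲┃   
                 ┃Data processing a█┃   
                 ┃The algorithm man░┃   
                 ┃Each component tr░┃   
                 ┃Data processing g░┃   
                 ┃Error handling mo░┃   
━━━━━━━━━━━━━━━━━━━━━━━━━┓ponent co░┃   
er                       ┃ess imple░┃   
─────────────────────────┨ponent pr▼┃   
work processes database ▲┃━━━━━━━━━━┛   
dling implements databas█┃              
dling manages incoming r░┃              
ithm processes queue ite░┃              
                        ░┃              


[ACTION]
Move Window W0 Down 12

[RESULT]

                                        
                                        
                                        
                                        
                                        
                 ┏━━━━━━━━━━━━━━━━━━┓   
                 ┃ FileEditor       ┃   
                 ┠──────────────────┨   
━━━━━━━━━━━━━━━━━━━━━━━━━┓         ▲┃   
er                       ┃cessing a█┃   
─────────────────────────┨rithm man░┃   
work processes database ▲┃ponent tr░┃   
dling implements databas█┃cessing g░┃   
dling manages incoming r░┃ndling mo░┃   
ithm processes queue ite░┃ponent co░┃   
                        ░┃ess imple░┃   


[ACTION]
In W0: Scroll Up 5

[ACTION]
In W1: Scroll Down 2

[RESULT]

                                        
                                        
                                        
                                        
                                        
                 ┏━━━━━━━━━━━━━━━━━━┓   
                 ┃ FileEditor       ┃   
                 ┠──────────────────┨   
━━━━━━━━━━━━━━━━━━━━━━━━━┓         ▲┃   
er                       ┃cessing a█┃   
─────────────────────────┨rithm man░┃   
dling manages incoming r▲┃ponent tr░┃   
ithm processes queue ite█┃cessing g░┃   
                        ░┃ndling mo░┃   
tecture manages network ░┃ponent co░┃   
                        ░┃ess imple░┃   


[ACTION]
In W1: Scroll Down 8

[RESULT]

                                        
                                        
                                        
                                        
                                        
                 ┏━━━━━━━━━━━━━━━━━━┓   
                 ┃ FileEditor       ┃   
                 ┠──────────────────┨   
━━━━━━━━━━━━━━━━━━━━━━━━━┓         ▲┃   
er                       ┃cessing a█┃   
─────────────────────────┨rithm man░┃   
                        ▲┃ponent tr░┃   
ithm monitors thread poo░┃cessing g░┃   
ine processes data strea░┃ndling mo░┃   
work analyzes network co█┃ponent co░┃   
dling generates database░┃ess imple░┃   


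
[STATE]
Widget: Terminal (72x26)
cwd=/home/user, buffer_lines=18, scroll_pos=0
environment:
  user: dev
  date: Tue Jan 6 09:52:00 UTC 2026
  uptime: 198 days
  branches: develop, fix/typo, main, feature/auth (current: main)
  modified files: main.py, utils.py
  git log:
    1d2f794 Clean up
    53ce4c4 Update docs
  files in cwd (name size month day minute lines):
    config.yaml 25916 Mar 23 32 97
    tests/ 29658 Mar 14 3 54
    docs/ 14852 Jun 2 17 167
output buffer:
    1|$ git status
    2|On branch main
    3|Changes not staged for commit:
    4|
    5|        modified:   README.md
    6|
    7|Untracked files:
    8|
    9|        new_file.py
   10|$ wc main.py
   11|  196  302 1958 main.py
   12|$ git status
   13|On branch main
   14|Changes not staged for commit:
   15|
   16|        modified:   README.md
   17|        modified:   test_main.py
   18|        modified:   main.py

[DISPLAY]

$ git status                                                            
On branch main                                                          
Changes not staged for commit:                                          
                                                                        
        modified:   README.md                                           
                                                                        
Untracked files:                                                        
                                                                        
        new_file.py                                                     
$ wc main.py                                                            
  196  302 1958 main.py                                                 
$ git status                                                            
On branch main                                                          
Changes not staged for commit:                                          
                                                                        
        modified:   README.md                                           
        modified:   test_main.py                                        
        modified:   main.py                                             
$ █                                                                     
                                                                        
                                                                        
                                                                        
                                                                        
                                                                        
                                                                        
                                                                        


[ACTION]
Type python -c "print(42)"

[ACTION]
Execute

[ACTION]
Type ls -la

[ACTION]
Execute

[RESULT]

$ git status                                                            
On branch main                                                          
Changes not staged for commit:                                          
                                                                        
        modified:   README.md                                           
                                                                        
Untracked files:                                                        
                                                                        
        new_file.py                                                     
$ wc main.py                                                            
  196  302 1958 main.py                                                 
$ git status                                                            
On branch main                                                          
Changes not staged for commit:                                          
                                                                        
        modified:   README.md                                           
        modified:   test_main.py                                        
        modified:   main.py                                             
$ python -c "print(42)"                                                 
42                                                                      
$ ls -la                                                                
-rw-r--r--  1 dev group    25916 Mar 23 10:32 config.yaml               
drwxr-xr-x  1 dev group    29658 Mar 14 10:03 tests/                    
drwxr-xr-x  1 dev group    14852 Jun  2 10:17 docs/                     
$ █                                                                     
                                                                        


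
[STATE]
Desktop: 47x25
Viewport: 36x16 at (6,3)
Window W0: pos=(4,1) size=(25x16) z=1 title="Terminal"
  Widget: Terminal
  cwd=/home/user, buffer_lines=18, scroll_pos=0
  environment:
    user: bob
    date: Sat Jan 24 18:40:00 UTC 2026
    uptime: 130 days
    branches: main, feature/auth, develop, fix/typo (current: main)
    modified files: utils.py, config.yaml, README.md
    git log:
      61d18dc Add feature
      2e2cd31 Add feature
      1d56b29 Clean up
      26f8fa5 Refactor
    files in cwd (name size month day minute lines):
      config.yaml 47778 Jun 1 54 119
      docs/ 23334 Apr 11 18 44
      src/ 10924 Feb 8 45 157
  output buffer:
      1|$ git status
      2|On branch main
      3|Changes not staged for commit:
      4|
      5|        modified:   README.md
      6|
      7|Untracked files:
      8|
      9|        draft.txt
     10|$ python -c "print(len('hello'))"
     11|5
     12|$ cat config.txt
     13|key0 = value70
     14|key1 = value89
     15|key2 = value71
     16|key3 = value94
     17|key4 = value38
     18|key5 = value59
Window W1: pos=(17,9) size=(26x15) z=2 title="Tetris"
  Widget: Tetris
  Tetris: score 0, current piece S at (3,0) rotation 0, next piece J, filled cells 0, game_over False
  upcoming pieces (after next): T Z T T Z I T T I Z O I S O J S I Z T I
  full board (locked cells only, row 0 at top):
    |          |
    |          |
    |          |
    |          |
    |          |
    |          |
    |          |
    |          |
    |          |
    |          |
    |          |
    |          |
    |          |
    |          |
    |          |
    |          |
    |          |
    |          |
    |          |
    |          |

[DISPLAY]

──────────────────────┨             
 git status           ┃             
n branch main         ┃             
hanges not staged for ┃             
                      ┃             
       modified:   REA┃             
           ┏━━━━━━━━━━━━━━━━━━━━━━━━
ntracked fi┃ Tetris                 
           ┠────────────────────────
       draf┃          │Next:        
 python -c ┃          │█            
           ┃          │███          
 cat config┃          │             
━━━━━━━━━━━┃          │             
           ┃          │             
           ┃          │Score:       


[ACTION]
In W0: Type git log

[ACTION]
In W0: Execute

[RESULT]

──────────────────────┨             
ey0 = value70         ┃             
ey1 = value89         ┃             
ey2 = value71         ┃             
ey3 = value94         ┃             
ey4 = value38         ┃             
ey5 = value┏━━━━━━━━━━━━━━━━━━━━━━━━
 git log   ┃ Tetris                 
1d18dc Add ┠────────────────────────
e2cd31 Add ┃          │Next:        
d56b29 Clea┃          │█            
6f8fa5 Refa┃          │███          
 █         ┃          │             
━━━━━━━━━━━┃          │             
           ┃          │             
           ┃          │Score:       


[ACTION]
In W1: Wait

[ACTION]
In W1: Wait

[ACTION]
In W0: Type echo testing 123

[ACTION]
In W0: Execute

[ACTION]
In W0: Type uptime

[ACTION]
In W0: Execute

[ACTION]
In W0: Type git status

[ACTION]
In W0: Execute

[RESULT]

──────────────────────┨             
 echo testing 123     ┃             
esting 123            ┃             
 uptime               ┃             
10:00  up 130 days    ┃             
 git status           ┃             
n branch ma┏━━━━━━━━━━━━━━━━━━━━━━━━
hanges not ┃ Tetris                 
           ┠────────────────────────
       modi┃          │Next:        
       modi┃          │█            
       modi┃          │███          
 █         ┃          │             
━━━━━━━━━━━┃          │             
           ┃          │             
           ┃          │Score:       


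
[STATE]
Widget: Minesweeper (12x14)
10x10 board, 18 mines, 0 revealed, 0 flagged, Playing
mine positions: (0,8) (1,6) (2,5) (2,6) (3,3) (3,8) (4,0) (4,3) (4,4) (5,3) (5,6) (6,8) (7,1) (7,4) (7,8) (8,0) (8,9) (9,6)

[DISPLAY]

■■■■■■■■■■  
■■■■■■■■■■  
■■■■■■■■■■  
■■■■■■■■■■  
■■■■■■■■■■  
■■■■■■■■■■  
■■■■■■■■■■  
■■■■■■■■■■  
■■■■■■■■■■  
■■■■■■■■■■  
            
            
            
            


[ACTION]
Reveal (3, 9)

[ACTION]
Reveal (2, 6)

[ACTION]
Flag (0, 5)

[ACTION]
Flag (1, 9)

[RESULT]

■■■■■■■■✹■  
■■■■■■✹■■■  
■■■■■✹✹■■■  
■■■✹■■■■✹1  
✹■■✹✹■■■■■  
■■■✹■■✹■■■  
■■■■■■■■✹■  
■✹■■✹■■■✹■  
✹■■■■■■■■✹  
■■■■■■✹■■■  
            
            
            
            


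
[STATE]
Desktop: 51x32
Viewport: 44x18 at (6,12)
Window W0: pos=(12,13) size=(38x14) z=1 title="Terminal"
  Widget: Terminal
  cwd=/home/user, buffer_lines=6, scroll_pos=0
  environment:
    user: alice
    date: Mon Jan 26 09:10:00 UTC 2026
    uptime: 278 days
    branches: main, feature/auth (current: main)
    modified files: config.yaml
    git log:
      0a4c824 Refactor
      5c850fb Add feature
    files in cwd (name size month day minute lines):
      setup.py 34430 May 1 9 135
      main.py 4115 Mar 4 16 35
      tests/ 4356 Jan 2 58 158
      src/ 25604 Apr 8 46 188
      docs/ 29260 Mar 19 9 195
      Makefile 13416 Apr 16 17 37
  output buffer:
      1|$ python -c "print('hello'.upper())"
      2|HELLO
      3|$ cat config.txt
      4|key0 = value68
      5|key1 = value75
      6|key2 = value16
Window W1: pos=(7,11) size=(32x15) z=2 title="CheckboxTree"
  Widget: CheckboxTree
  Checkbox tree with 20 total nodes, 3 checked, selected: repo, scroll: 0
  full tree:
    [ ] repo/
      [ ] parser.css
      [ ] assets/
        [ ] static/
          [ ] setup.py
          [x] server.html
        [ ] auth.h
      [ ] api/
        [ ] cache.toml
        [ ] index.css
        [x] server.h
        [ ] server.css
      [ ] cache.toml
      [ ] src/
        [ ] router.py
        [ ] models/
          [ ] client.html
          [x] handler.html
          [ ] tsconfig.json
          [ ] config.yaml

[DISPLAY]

 ┃ CheckboxTree                 ┃           
 ┠──────────────────────────────┨━━━━━━━━━━┓
 ┃>[-] repo/                    ┃          ┃
 ┃   [ ] parser.css             ┃──────────┨
 ┃   [-] assets/                ┃.upper())"┃
 ┃     [-] static/              ┃          ┃
 ┃       [ ] setup.py           ┃          ┃
 ┃       [x] server.html        ┃          ┃
 ┃     [ ] auth.h               ┃          ┃
 ┃   [-] api/                   ┃          ┃
 ┃     [ ] cache.toml           ┃          ┃
 ┃     [ ] index.css            ┃          ┃
 ┃     [x] server.h             ┃          ┃
 ┗━━━━━━━━━━━━━━━━━━━━━━━━━━━━━━┛          ┃
      ┗━━━━━━━━━━━━━━━━━━━━━━━━━━━━━━━━━━━━┛
                                            
                                            
                                            


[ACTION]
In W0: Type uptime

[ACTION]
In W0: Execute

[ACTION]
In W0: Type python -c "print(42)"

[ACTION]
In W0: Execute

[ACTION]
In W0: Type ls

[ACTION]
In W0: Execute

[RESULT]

 ┃ CheckboxTree                 ┃           
 ┠──────────────────────────────┨━━━━━━━━━━┓
 ┃>[-] repo/                    ┃          ┃
 ┃   [ ] parser.css             ┃──────────┨
 ┃   [-] assets/                ┃          ┃
 ┃     [-] static/              ┃          ┃
 ┃       [ ] setup.py           ┃          ┃
 ┃       [x] server.html        ┃          ┃
 ┃     [ ] auth.h               ┃          ┃
 ┃   [-] api/                   ┃          ┃
 ┃     [ ] cache.toml           ┃          ┃
 ┃     [ ] index.css            ┃          ┃
 ┃     [x] server.h             ┃ src/  doc┃
 ┗━━━━━━━━━━━━━━━━━━━━━━━━━━━━━━┛          ┃
      ┗━━━━━━━━━━━━━━━━━━━━━━━━━━━━━━━━━━━━┛
                                            
                                            
                                            


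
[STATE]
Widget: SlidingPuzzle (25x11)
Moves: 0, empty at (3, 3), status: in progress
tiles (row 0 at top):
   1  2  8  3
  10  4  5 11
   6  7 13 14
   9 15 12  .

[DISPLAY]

┌────┬────┬────┬────┐    
│  1 │  2 │  8 │  3 │    
├────┼────┼────┼────┤    
│ 10 │  4 │  5 │ 11 │    
├────┼────┼────┼────┤    
│  6 │  7 │ 13 │ 14 │    
├────┼────┼────┼────┤    
│  9 │ 15 │ 12 │    │    
└────┴────┴────┴────┘    
Moves: 0                 
                         


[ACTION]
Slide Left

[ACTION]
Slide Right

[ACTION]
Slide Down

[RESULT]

┌────┬────┬────┬────┐    
│  1 │  2 │  8 │  3 │    
├────┼────┼────┼────┤    
│ 10 │  4 │  5 │ 11 │    
├────┼────┼────┼────┤    
│  6 │  7 │    │ 14 │    
├────┼────┼────┼────┤    
│  9 │ 15 │ 13 │ 12 │    
└────┴────┴────┴────┘    
Moves: 2                 
                         


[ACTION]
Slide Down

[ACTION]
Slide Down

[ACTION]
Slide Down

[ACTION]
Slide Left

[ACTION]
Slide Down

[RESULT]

┌────┬────┬────┬────┐    
│  1 │  2 │  3 │    │    
├────┼────┼────┼────┤    
│ 10 │  4 │  8 │ 11 │    
├────┼────┼────┼────┤    
│  6 │  7 │  5 │ 14 │    
├────┼────┼────┼────┤    
│  9 │ 15 │ 13 │ 12 │    
└────┴────┴────┴────┘    
Moves: 5                 
                         


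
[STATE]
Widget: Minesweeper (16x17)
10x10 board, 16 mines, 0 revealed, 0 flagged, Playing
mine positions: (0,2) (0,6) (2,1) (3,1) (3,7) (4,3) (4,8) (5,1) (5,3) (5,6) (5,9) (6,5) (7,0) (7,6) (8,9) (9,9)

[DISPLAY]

■■■■■■■■■■      
■■■■■■■■■■      
■■■■■■■■■■      
■■■■■■■■■■      
■■■■■■■■■■      
■■■■■■■■■■      
■■■■■■■■■■      
■■■■■■■■■■      
■■■■■■■■■■      
■■■■■■■■■■      
                
                
                
                
                
                
                


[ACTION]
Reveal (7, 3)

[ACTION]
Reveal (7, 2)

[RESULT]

■■■■■■■■■■      
■■■■■■■■■■      
■■■■■■■■■■      
■■■■■■■■■■      
■■■■■■■■■■      
■■■■■■■■■■      
■2212■■■■■      
■1  12■■■■      
11   1112■      
        2■      
                
                
                
                
                
                
                


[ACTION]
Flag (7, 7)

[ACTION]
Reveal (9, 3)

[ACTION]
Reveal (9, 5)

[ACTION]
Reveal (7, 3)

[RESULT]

■■■■■■■■■■      
■■■■■■■■■■      
■■■■■■■■■■      
■■■■■■■■■■      
■■■■■■■■■■      
■■■■■■■■■■      
■2212■■■■■      
■1  12■⚑■■      
11   1112■      
        2■      
                
                
                
                
                
                
                


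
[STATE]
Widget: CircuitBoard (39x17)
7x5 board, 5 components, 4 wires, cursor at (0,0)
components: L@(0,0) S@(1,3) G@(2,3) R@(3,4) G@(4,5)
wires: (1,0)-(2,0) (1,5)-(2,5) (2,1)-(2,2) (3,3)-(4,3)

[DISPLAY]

   0 1 2 3 4 5 6                       
0  [L]                                 
                                       
1   ·           S       ·              
    │                   │              
2   ·   · ─ ·   G       ·              
                                       
3               ·   R                  
                │                      
4               ·       G              
Cursor: (0,0)                          
                                       
                                       
                                       
                                       
                                       
                                       


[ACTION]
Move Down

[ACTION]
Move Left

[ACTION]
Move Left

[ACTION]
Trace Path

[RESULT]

   0 1 2 3 4 5 6                       
0   L                                  
                                       
1  [.]          S       ·              
    │                   │              
2   ·   · ─ ·   G       ·              
                                       
3               ·   R                  
                │                      
4               ·       G              
Cursor: (1,0)  Trace: Path with 2 nodes
                                       
                                       
                                       
                                       
                                       
                                       


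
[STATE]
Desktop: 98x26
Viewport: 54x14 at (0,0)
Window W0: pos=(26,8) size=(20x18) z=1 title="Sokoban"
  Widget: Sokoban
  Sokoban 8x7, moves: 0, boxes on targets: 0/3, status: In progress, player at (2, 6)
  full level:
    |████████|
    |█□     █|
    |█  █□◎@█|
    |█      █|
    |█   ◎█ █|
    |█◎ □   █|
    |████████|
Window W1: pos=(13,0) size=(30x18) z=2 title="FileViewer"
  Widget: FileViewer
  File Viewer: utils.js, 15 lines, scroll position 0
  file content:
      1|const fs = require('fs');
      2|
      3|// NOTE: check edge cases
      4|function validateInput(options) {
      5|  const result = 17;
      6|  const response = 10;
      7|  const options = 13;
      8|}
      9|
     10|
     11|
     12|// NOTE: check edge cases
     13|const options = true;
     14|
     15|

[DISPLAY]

             ┏━━━━━━━━━━━━━━━━━━━━━━━━━━━━┓           
             ┃ FileViewer                 ┃           
             ┠────────────────────────────┨           
             ┃const fs = require('fs');  ▲┃           
             ┃                           █┃           
             ┃// NOTE: check edge cases  ░┃           
             ┃function validateInput(opti░┃           
             ┃  const result = 17;       ░┃           
             ┃  const response = 10;     ░┃━━┓        
             ┃  const options = 13;      ░┃  ┃        
             ┃}                          ░┃──┨        
             ┃                           ░┃  ┃        
             ┃                           ░┃  ┃        
             ┃                           ░┃  ┃        


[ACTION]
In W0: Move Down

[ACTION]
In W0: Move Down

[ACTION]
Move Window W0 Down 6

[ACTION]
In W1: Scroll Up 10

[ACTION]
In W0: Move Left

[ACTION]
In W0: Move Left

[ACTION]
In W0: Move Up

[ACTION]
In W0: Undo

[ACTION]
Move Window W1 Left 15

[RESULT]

┏━━━━━━━━━━━━━━━━━━━━━━━━━━━━┓                        
┃ FileViewer                 ┃                        
┠────────────────────────────┨                        
┃const fs = require('fs');  ▲┃                        
┃                           █┃                        
┃// NOTE: check edge cases  ░┃                        
┃function validateInput(opti░┃                        
┃  const result = 17;       ░┃                        
┃  const response = 10;     ░┃━━━━━━━━━━━━━━━┓        
┃  const options = 13;      ░┃koban          ┃        
┃}                          ░┃───────────────┨        
┃                           ░┃█████          ┃        
┃                           ░┃    █          ┃        
┃                           ░┃█□◎ █          ┃        


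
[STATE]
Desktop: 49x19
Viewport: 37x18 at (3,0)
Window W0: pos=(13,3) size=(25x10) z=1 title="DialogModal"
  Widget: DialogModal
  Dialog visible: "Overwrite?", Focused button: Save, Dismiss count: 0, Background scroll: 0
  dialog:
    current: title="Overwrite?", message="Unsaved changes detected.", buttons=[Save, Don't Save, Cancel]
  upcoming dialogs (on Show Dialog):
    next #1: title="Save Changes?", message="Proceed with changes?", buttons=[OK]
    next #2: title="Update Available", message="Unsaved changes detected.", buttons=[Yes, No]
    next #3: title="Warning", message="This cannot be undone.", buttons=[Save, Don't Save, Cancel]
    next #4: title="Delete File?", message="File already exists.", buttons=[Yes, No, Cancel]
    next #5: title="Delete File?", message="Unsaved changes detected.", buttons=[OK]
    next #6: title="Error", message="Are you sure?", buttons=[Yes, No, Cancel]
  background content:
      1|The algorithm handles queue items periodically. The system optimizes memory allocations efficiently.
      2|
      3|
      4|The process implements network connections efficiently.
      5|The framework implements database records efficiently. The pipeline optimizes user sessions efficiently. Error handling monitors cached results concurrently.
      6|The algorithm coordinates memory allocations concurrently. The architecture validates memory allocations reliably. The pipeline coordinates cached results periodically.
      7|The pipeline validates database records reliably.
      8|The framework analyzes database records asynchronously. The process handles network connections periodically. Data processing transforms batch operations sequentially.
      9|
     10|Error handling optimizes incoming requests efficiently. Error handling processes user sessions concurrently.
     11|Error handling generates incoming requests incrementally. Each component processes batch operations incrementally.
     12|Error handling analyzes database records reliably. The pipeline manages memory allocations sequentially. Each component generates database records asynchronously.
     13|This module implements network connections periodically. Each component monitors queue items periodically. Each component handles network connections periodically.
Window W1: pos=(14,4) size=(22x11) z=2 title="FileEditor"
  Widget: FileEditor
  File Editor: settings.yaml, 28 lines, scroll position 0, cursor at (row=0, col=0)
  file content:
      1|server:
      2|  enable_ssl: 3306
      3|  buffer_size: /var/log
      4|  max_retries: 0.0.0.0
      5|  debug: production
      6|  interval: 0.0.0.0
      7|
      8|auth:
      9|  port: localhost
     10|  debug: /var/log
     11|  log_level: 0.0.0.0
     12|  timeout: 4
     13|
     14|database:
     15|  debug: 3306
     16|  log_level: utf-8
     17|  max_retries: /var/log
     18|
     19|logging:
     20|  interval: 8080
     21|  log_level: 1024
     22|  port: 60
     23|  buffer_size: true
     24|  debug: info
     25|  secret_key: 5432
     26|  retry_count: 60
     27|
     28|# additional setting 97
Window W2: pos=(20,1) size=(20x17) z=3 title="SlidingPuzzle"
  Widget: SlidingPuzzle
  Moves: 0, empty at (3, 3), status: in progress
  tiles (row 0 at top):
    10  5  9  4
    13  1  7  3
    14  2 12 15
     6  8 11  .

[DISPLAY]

                                     
                 ┏━━━━━━━━━━━━━━━━━━┓
                 ┃ SlidingPuzzle    ┃
          ┏━━━━━━┠──────────────────┨
          ┃┏━━━━━┃┌────┬────┬────┬──┃
          ┠┃ File┃│ 10 │  5 │  9 │  ┃
          ┃┠─────┃├────┼────┼────┼──┃
          ┃┃█erve┃│ 13 │  1 │  7 │  ┃
          ┃┃  ena┃├────┼────┼────┼──┃
          ┃┃  buf┃│ 14 │  2 │ 12 │ 1┃
          ┃┃  max┃├────┼────┼────┼──┃
          ┃┃  deb┃│  6 │  8 │ 11 │  ┃
          ┗┃  int┃└────┴────┴────┴──┃
           ┃     ┃Moves: 0          ┃
           ┗━━━━━┃                  ┃
                 ┃                  ┃
                 ┃                  ┃
                 ┗━━━━━━━━━━━━━━━━━━┛


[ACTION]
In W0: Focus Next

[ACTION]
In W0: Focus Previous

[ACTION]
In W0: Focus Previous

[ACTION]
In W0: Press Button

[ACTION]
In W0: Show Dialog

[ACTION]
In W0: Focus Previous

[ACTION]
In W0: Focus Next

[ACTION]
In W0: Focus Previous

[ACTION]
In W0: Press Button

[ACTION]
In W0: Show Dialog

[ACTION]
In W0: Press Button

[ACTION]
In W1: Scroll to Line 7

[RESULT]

                                     
                 ┏━━━━━━━━━━━━━━━━━━┓
                 ┃ SlidingPuzzle    ┃
          ┏━━━━━━┠──────────────────┨
          ┃┏━━━━━┃┌────┬────┬────┬──┃
          ┠┃ File┃│ 10 │  5 │  9 │  ┃
          ┃┠─────┃├────┼────┼────┼──┃
          ┃┃     ┃│ 13 │  1 │  7 │  ┃
          ┃┃auth:┃├────┼────┼────┼──┃
          ┃┃  por┃│ 14 │  2 │ 12 │ 1┃
          ┃┃  deb┃├────┼────┼────┼──┃
          ┃┃  log┃│  6 │  8 │ 11 │  ┃
          ┗┃  tim┃└────┴────┴────┴──┃
           ┃     ┃Moves: 0          ┃
           ┗━━━━━┃                  ┃
                 ┃                  ┃
                 ┃                  ┃
                 ┗━━━━━━━━━━━━━━━━━━┛


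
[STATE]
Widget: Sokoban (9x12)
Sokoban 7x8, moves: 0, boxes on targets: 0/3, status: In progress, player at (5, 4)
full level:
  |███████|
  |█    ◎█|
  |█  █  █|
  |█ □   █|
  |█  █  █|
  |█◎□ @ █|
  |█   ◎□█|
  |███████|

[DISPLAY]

███████  
█    ◎█  
█  █  █  
█ □   █  
█  █  █  
█◎□ @ █  
█   ◎□█  
███████  
Moves: 0 
         
         
         


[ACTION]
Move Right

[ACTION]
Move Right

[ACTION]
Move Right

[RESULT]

███████  
█    ◎█  
█  █  █  
█ □   █  
█  █  █  
█◎□  @█  
█   ◎□█  
███████  
Moves: 1 
         
         
         


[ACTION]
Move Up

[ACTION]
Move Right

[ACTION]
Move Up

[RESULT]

███████  
█    ◎█  
█  █  █  
█ □  @█  
█  █  █  
█◎□   █  
█   ◎□█  
███████  
Moves: 3 
         
         
         


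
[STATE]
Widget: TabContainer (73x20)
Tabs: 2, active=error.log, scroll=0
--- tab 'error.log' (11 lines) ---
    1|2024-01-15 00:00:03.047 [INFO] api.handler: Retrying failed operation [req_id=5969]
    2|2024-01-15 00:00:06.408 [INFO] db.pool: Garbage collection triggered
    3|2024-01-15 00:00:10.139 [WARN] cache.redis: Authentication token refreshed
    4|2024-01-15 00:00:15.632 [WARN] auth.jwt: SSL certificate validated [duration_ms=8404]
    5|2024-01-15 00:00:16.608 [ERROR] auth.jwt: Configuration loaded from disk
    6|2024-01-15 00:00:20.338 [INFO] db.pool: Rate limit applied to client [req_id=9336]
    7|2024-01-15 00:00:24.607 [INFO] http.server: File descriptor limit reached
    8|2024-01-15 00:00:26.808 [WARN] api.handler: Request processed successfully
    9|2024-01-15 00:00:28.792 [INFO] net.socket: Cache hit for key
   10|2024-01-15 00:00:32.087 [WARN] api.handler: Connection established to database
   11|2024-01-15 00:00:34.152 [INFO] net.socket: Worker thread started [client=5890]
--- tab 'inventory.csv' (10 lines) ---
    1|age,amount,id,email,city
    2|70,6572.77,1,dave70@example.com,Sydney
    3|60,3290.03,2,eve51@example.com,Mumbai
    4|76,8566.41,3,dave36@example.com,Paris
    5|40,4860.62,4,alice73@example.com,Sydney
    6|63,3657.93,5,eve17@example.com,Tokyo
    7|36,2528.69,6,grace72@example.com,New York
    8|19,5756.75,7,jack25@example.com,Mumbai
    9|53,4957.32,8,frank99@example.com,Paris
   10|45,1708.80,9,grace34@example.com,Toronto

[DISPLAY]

[error.log]│ inventory.csv                                               
─────────────────────────────────────────────────────────────────────────
2024-01-15 00:00:03.047 [INFO] api.handler: Retrying failed operation [re
2024-01-15 00:00:06.408 [INFO] db.pool: Garbage collection triggered     
2024-01-15 00:00:10.139 [WARN] cache.redis: Authentication token refreshe
2024-01-15 00:00:15.632 [WARN] auth.jwt: SSL certificate validated [durat
2024-01-15 00:00:16.608 [ERROR] auth.jwt: Configuration loaded from disk 
2024-01-15 00:00:20.338 [INFO] db.pool: Rate limit applied to client [req
2024-01-15 00:00:24.607 [INFO] http.server: File descriptor limit reached
2024-01-15 00:00:26.808 [WARN] api.handler: Request processed successfull
2024-01-15 00:00:28.792 [INFO] net.socket: Cache hit for key             
2024-01-15 00:00:32.087 [WARN] api.handler: Connection established to dat
2024-01-15 00:00:34.152 [INFO] net.socket: Worker thread started [client=
                                                                         
                                                                         
                                                                         
                                                                         
                                                                         
                                                                         
                                                                         


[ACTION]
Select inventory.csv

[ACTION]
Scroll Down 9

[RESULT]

 error.log │[inventory.csv]                                              
─────────────────────────────────────────────────────────────────────────
45,1708.80,9,grace34@example.com,Toronto                                 
                                                                         
                                                                         
                                                                         
                                                                         
                                                                         
                                                                         
                                                                         
                                                                         
                                                                         
                                                                         
                                                                         
                                                                         
                                                                         
                                                                         
                                                                         
                                                                         
                                                                         


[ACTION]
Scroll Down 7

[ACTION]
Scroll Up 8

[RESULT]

 error.log │[inventory.csv]                                              
─────────────────────────────────────────────────────────────────────────
70,6572.77,1,dave70@example.com,Sydney                                   
60,3290.03,2,eve51@example.com,Mumbai                                    
76,8566.41,3,dave36@example.com,Paris                                    
40,4860.62,4,alice73@example.com,Sydney                                  
63,3657.93,5,eve17@example.com,Tokyo                                     
36,2528.69,6,grace72@example.com,New York                                
19,5756.75,7,jack25@example.com,Mumbai                                   
53,4957.32,8,frank99@example.com,Paris                                   
45,1708.80,9,grace34@example.com,Toronto                                 
                                                                         
                                                                         
                                                                         
                                                                         
                                                                         
                                                                         
                                                                         
                                                                         
                                                                         
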